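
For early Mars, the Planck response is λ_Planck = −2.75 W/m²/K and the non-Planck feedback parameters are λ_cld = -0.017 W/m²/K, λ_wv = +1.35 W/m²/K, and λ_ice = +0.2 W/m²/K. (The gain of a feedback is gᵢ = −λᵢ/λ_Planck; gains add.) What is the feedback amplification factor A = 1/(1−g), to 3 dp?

2.260

Convert to gains: g_cld = -0.017/2.75 = -0.006182; g_wv = 1.35/2.75 = 0.4909; g_ice = 0.2/2.75 = 0.07273.
Total gain g = 0.557448.
A = 1/(1 − 0.557448) = 2.260.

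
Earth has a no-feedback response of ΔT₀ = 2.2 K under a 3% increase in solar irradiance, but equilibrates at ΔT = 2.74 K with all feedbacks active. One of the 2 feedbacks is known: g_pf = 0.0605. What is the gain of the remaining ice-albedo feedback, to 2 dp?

0.14

Amplification A = ΔT/ΔT₀ = 2.74/2.2 = 1.245.
Total gain g = 1 − 1/A = 1 − 1/1.245 = 0.1968.
The known gain is 0.0605.
g_ice = 0.1968 − 0.0605 = 0.14.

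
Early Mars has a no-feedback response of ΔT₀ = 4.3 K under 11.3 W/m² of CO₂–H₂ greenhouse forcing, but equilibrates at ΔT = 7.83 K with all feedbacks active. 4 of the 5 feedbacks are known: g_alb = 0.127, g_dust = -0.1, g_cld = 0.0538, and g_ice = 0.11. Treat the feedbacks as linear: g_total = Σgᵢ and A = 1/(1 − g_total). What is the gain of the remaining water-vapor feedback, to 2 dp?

0.26

Amplification A = ΔT/ΔT₀ = 7.83/4.3 = 1.821.
Total gain g = 1 − 1/A = 1 − 1/1.821 = 0.4509.
Known gains sum to 0.127 − 0.1 + 0.0538 + 0.11 = 0.1908.
g_wv = 0.4509 − 0.1908 = 0.26.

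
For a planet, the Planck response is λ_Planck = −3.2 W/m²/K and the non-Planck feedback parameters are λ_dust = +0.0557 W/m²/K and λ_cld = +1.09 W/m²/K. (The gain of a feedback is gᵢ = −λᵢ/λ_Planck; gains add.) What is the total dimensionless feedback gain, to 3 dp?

0.358

Convert to gains: g_dust = 0.0557/3.2 = 0.01741; g_cld = 1.09/3.2 = 0.3406.
Total gain g = 0.35801.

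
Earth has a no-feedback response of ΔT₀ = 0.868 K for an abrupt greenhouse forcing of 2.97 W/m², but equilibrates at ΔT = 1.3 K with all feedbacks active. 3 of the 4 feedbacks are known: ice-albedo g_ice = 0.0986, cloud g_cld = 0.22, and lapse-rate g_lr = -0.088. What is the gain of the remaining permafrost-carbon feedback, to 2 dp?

Amplification A = ΔT/ΔT₀ = 1.3/0.868 = 1.498.
Total gain g = 1 − 1/A = 1 − 1/1.498 = 0.3324.
Known gains sum to 0.0986 + 0.22 − 0.088 = 0.2306.
g_pf = 0.3324 − 0.2306 = 0.10.

0.10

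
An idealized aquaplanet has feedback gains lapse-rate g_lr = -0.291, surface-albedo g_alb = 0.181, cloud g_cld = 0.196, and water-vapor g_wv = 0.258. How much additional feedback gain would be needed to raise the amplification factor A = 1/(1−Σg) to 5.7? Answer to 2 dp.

0.48

Current total gain = 0.344.
Target gain for A = 5.7: g* = 1 − 1/5.7 = 0.8246.
Additional gain needed = 0.8246 − 0.344 = 0.48.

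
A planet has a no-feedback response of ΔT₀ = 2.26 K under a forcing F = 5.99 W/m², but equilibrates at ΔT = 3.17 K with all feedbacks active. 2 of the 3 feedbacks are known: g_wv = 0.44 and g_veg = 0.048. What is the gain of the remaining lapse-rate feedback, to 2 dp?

Amplification A = ΔT/ΔT₀ = 3.17/2.26 = 1.403.
Total gain g = 1 − 1/A = 1 − 1/1.403 = 0.2872.
Known gains sum to 0.44 + 0.048 = 0.488.
g_lr = 0.2872 − 0.488 = -0.20.

-0.20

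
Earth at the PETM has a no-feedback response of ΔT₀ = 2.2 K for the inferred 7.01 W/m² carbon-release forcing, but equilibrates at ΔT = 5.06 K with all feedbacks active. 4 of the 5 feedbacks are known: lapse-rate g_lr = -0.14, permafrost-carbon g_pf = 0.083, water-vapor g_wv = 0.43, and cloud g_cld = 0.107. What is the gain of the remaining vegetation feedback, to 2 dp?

0.09

Amplification A = ΔT/ΔT₀ = 5.06/2.2 = 2.3.
Total gain g = 1 − 1/A = 1 − 1/2.3 = 0.5652.
Known gains sum to -0.14 + 0.083 + 0.43 + 0.107 = 0.48.
g_veg = 0.5652 − 0.48 = 0.09.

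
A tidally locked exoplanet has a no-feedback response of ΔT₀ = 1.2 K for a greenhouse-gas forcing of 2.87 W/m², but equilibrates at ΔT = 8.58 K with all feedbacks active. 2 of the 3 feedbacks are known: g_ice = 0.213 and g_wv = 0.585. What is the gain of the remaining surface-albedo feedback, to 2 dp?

0.06

Amplification A = ΔT/ΔT₀ = 8.58/1.2 = 7.15.
Total gain g = 1 − 1/A = 1 − 1/7.15 = 0.8601.
Known gains sum to 0.213 + 0.585 = 0.798.
g_alb = 0.8601 − 0.798 = 0.06.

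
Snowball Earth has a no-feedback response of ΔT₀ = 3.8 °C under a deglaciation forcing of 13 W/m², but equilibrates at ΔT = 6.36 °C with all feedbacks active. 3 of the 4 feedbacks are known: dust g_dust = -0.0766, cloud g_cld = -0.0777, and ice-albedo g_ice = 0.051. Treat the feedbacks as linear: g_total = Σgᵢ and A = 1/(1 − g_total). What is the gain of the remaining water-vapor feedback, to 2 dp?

0.51

Amplification A = ΔT/ΔT₀ = 6.36/3.8 = 1.674.
Total gain g = 1 − 1/A = 1 − 1/1.674 = 0.4026.
Known gains sum to -0.0766 − 0.0777 + 0.051 = -0.1033.
g_wv = 0.4026 + 0.1033 = 0.51.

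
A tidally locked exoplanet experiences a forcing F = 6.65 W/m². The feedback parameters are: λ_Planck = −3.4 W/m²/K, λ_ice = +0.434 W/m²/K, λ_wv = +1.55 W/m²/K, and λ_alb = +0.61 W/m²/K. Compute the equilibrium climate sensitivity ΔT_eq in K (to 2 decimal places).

8.25 K

Net feedback parameter λ = (−3.4) + (+0.434) + (+1.55) + (+0.61) = -0.806 W/m²/K.
ΔT = −F/λ = −6.65/(-0.806) = 8.25 K.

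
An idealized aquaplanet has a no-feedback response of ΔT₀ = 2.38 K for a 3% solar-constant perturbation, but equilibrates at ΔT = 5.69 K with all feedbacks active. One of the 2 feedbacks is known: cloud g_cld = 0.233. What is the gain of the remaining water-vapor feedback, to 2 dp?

Amplification A = ΔT/ΔT₀ = 5.69/2.38 = 2.391.
Total gain g = 1 − 1/A = 1 − 1/2.391 = 0.5818.
The known gain is 0.233.
g_wv = 0.5818 − 0.233 = 0.35.

0.35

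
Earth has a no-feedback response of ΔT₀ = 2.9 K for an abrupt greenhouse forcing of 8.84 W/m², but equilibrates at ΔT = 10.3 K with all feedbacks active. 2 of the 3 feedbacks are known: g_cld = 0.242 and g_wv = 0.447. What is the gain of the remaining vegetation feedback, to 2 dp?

Amplification A = ΔT/ΔT₀ = 10.3/2.9 = 3.552.
Total gain g = 1 − 1/A = 1 − 1/3.552 = 0.7185.
Known gains sum to 0.242 + 0.447 = 0.689.
g_veg = 0.7185 − 0.689 = 0.03.

0.03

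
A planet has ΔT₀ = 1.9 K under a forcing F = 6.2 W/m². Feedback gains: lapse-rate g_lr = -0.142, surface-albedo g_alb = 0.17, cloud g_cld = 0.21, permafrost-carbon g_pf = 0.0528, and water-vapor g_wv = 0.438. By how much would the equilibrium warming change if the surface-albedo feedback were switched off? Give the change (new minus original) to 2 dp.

Original: g = 0.7288, ΔT = 1.9/(1−0.7288) = 7.0059 K.
Without surface-albedo: g' = 0.5588, ΔT' = 1.9/(1−0.5588) = 4.3064 K.
Change = 4.3064 − 7.0059 = -2.70 K.

-2.70 K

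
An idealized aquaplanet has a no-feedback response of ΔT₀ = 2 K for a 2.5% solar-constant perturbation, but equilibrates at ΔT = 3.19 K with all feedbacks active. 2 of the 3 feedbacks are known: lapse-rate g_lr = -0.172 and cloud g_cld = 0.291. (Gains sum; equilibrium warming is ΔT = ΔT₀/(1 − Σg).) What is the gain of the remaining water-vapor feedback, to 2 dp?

0.25

Amplification A = ΔT/ΔT₀ = 3.19/2 = 1.595.
Total gain g = 1 − 1/A = 1 − 1/1.595 = 0.373.
Known gains sum to -0.172 + 0.291 = 0.119.
g_wv = 0.373 − 0.119 = 0.25.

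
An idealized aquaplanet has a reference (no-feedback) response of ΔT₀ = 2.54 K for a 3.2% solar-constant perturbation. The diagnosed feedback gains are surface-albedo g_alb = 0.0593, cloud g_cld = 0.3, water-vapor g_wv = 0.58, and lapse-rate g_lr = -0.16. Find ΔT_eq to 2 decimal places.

Total gain g = 0.0593 + 0.3 + 0.58 − 0.16 = 0.7793.
Amplification A = 1/(1 − 0.7793) = 4.531.
ΔT = 2.54 × 4.531 = 11.51 K.

11.51 K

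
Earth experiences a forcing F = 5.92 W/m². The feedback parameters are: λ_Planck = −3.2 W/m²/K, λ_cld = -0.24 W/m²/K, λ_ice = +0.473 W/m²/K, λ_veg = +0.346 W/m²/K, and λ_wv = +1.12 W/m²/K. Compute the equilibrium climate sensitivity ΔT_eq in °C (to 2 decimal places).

Net feedback parameter λ = (−3.2) + (-0.24) + (+0.473) + (+0.346) + (+1.12) = -1.501 W/m²/K.
ΔT = −F/λ = −5.92/(-1.501) = 3.94 °C.

3.94 °C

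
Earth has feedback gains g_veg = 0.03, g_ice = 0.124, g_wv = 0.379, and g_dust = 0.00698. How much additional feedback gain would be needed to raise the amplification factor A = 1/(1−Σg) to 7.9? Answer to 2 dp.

0.33

Current total gain = 0.53998.
Target gain for A = 7.9: g* = 1 − 1/7.9 = 0.8734.
Additional gain needed = 0.8734 − 0.53998 = 0.33.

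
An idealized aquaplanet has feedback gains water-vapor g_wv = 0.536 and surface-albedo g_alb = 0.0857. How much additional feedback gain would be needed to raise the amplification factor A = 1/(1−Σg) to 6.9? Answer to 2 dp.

Current total gain = 0.6217.
Target gain for A = 6.9: g* = 1 − 1/6.9 = 0.8551.
Additional gain needed = 0.8551 − 0.6217 = 0.23.

0.23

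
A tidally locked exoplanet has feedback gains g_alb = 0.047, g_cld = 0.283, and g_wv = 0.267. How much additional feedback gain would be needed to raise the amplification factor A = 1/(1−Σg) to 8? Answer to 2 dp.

0.28

Current total gain = 0.597.
Target gain for A = 8: g* = 1 − 1/8 = 0.875.
Additional gain needed = 0.875 − 0.597 = 0.28.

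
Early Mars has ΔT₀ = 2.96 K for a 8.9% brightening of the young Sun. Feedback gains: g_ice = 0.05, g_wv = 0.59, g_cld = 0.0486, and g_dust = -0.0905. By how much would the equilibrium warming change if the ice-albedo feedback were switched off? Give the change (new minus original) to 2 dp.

-0.81 K

Original: g = 0.5981, ΔT = 2.96/(1−0.5981) = 7.3650 K.
Without ice-albedo: g' = 0.5481, ΔT' = 2.96/(1−0.5481) = 6.5501 K.
Change = 6.5501 − 7.3650 = -0.81 K.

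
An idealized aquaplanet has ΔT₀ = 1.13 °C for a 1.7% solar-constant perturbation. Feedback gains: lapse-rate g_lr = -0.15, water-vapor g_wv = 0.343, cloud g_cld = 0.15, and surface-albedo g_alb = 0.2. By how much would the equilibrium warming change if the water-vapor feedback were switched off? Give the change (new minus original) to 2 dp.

Original: g = 0.543, ΔT = 1.13/(1−0.543) = 2.4726 °C.
Without water-vapor: g' = 0.2, ΔT' = 1.13/(1−0.2) = 1.4125 °C.
Change = 1.4125 − 2.4726 = -1.06 °C.

-1.06 °C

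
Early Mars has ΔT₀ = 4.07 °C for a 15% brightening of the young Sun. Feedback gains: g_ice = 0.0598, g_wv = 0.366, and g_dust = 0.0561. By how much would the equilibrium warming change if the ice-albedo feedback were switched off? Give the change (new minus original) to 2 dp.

-0.81 °C

Original: g = 0.4819, ΔT = 4.07/(1−0.4819) = 7.8556 °C.
Without ice-albedo: g' = 0.4221, ΔT' = 4.07/(1−0.4221) = 7.0427 °C.
Change = 7.0427 − 7.8556 = -0.81 °C.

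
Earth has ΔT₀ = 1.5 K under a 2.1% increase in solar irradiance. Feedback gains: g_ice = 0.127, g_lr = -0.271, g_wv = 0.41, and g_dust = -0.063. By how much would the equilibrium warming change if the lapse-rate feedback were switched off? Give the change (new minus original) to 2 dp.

Original: g = 0.203, ΔT = 1.5/(1−0.203) = 1.8821 K.
Without lapse-rate: g' = 0.474, ΔT' = 1.5/(1−0.474) = 2.8517 K.
Change = 2.8517 − 1.8821 = 0.97 K.

0.97 K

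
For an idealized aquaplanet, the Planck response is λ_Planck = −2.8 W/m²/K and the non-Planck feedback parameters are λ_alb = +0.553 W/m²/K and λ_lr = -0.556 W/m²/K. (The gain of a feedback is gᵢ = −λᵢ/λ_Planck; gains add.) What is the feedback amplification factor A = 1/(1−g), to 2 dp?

Convert to gains: g_alb = 0.553/2.8 = 0.1975; g_lr = -0.556/2.8 = -0.1986.
Total gain g = -0.0011.
A = 1/(1 + 0.0011) = 1.00.

1.00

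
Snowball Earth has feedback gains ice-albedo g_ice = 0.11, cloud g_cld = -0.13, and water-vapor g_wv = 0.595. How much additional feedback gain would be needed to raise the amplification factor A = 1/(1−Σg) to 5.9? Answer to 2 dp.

Current total gain = 0.575.
Target gain for A = 5.9: g* = 1 − 1/5.9 = 0.8305.
Additional gain needed = 0.8305 − 0.575 = 0.26.

0.26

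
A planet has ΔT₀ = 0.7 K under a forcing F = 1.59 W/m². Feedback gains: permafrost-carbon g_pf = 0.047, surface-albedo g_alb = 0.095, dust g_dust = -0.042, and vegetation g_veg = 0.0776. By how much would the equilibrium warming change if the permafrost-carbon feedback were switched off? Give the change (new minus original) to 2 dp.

Original: g = 0.1776, ΔT = 0.7/(1−0.1776) = 0.8512 K.
Without permafrost-carbon: g' = 0.1306, ΔT' = 0.7/(1−0.1306) = 0.8052 K.
Change = 0.8052 − 0.8512 = -0.05 K.

-0.05 K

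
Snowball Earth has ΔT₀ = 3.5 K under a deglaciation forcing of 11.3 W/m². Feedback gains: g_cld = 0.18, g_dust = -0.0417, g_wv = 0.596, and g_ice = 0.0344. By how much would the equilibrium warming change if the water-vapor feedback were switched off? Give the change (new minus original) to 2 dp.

Original: g = 0.7687, ΔT = 3.5/(1−0.7687) = 15.1319 K.
Without water-vapor: g' = 0.1727, ΔT' = 3.5/(1−0.1727) = 4.2306 K.
Change = 4.2306 − 15.1319 = -10.90 K.

-10.90 K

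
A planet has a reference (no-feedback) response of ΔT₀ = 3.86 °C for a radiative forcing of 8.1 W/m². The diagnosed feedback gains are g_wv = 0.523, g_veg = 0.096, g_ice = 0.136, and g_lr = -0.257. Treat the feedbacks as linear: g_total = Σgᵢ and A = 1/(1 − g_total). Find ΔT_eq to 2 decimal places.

Total gain g = 0.523 + 0.096 + 0.136 − 0.257 = 0.498.
Amplification A = 1/(1 − 0.498) = 1.992.
ΔT = 3.86 × 1.992 = 7.69 °C.

7.69 °C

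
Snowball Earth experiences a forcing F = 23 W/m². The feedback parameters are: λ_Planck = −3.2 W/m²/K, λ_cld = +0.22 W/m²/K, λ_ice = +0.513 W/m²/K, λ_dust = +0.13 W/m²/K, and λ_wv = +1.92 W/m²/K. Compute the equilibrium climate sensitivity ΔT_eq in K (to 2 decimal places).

55.16 K

Net feedback parameter λ = (−3.2) + (+0.22) + (+0.513) + (+0.13) + (+1.92) = -0.417 W/m²/K.
ΔT = −F/λ = −23/(-0.417) = 55.16 K.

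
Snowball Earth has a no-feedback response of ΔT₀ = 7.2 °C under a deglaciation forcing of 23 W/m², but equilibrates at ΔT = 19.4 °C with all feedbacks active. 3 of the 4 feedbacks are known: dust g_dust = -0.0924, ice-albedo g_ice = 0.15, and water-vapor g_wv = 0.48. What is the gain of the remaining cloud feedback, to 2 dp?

0.09

Amplification A = ΔT/ΔT₀ = 19.4/7.2 = 2.694.
Total gain g = 1 − 1/A = 1 − 1/2.694 = 0.6288.
Known gains sum to -0.0924 + 0.15 + 0.48 = 0.5376.
g_cld = 0.6288 − 0.5376 = 0.09.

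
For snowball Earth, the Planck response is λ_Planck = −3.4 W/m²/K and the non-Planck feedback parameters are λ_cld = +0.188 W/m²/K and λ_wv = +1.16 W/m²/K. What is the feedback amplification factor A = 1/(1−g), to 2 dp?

Convert to gains: g_cld = 0.188/3.4 = 0.05529; g_wv = 1.16/3.4 = 0.3412.
Total gain g = 0.39649.
A = 1/(1 − 0.39649) = 1.66.

1.66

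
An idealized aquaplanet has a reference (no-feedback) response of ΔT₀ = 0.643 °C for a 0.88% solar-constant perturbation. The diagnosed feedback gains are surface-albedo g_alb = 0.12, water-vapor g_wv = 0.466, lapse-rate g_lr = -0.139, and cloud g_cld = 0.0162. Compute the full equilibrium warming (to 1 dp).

1.2 °C

Total gain g = 0.12 + 0.466 − 0.139 + 0.0162 = 0.4632.
Amplification A = 1/(1 − 0.4632) = 1.863.
ΔT = 0.643 × 1.863 = 1.2 °C.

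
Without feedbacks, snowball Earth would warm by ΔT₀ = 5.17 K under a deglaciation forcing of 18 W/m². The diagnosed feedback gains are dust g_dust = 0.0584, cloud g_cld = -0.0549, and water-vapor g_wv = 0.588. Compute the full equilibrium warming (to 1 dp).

12.7 K

Total gain g = 0.0584 − 0.0549 + 0.588 = 0.5915.
Amplification A = 1/(1 − 0.5915) = 2.448.
ΔT = 5.17 × 2.448 = 12.7 K.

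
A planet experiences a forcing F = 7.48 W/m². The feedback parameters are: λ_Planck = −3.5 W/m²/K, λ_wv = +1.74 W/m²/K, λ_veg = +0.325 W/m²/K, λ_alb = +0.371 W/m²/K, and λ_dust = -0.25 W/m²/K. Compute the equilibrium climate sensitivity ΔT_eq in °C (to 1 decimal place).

Net feedback parameter λ = (−3.5) + (+1.74) + (+0.325) + (+0.371) + (-0.25) = -1.314 W/m²/K.
ΔT = −F/λ = −7.48/(-1.314) = 5.7 °C.

5.7 °C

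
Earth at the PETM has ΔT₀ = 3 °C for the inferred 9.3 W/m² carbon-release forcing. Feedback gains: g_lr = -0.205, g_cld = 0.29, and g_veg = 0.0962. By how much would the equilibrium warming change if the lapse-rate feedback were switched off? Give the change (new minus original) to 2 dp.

Original: g = 0.1812, ΔT = 3/(1−0.1812) = 3.6639 °C.
Without lapse-rate: g' = 0.3862, ΔT' = 3/(1−0.3862) = 4.8876 °C.
Change = 4.8876 − 3.6639 = 1.22 °C.

1.22 °C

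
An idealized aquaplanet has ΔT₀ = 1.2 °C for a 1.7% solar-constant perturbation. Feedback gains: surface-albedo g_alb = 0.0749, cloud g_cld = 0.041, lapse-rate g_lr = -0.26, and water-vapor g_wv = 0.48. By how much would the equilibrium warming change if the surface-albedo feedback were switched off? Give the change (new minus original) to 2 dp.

-0.18 °C

Original: g = 0.3359, ΔT = 1.2/(1−0.3359) = 1.8070 °C.
Without surface-albedo: g' = 0.261, ΔT' = 1.2/(1−0.261) = 1.6238 °C.
Change = 1.6238 − 1.8070 = -0.18 °C.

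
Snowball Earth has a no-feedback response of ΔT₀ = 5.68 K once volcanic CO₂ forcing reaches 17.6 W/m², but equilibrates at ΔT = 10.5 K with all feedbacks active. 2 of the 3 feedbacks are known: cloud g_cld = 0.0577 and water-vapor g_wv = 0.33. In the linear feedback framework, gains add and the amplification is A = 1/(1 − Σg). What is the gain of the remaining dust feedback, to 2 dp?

0.07

Amplification A = ΔT/ΔT₀ = 10.5/5.68 = 1.849.
Total gain g = 1 − 1/A = 1 − 1/1.849 = 0.4592.
Known gains sum to 0.0577 + 0.33 = 0.3877.
g_dust = 0.4592 − 0.3877 = 0.07.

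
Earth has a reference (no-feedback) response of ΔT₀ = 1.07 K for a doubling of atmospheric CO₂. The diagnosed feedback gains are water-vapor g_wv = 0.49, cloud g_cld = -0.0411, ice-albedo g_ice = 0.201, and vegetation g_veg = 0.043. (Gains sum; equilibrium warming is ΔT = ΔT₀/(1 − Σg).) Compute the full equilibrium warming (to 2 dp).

Total gain g = 0.49 − 0.0411 + 0.201 + 0.043 = 0.6929.
Amplification A = 1/(1 − 0.6929) = 3.256.
ΔT = 1.07 × 3.256 = 3.48 K.

3.48 K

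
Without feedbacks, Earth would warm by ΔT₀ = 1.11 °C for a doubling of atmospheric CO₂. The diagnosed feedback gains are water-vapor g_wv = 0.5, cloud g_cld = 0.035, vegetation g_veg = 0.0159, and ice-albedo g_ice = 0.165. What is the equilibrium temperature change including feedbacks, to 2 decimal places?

3.91 °C

Total gain g = 0.5 + 0.035 + 0.0159 + 0.165 = 0.7159.
Amplification A = 1/(1 − 0.7159) = 3.52.
ΔT = 1.11 × 3.52 = 3.91 °C.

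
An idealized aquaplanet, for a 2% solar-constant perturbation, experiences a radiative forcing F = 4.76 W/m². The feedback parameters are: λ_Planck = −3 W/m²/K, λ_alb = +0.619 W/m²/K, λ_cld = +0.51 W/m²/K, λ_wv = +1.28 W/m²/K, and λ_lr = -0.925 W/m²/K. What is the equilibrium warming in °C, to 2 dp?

Net feedback parameter λ = (−3) + (+0.619) + (+0.51) + (+1.28) + (-0.925) = -1.516 W/m²/K.
ΔT = −F/λ = −4.76/(-1.516) = 3.14 °C.

3.14 °C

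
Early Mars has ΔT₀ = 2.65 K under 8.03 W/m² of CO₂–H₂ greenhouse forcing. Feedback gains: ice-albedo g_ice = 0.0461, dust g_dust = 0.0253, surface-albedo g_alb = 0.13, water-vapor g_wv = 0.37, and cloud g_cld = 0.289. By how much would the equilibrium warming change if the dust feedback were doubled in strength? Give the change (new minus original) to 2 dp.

4.20 K

Original: g = 0.8604, ΔT = 2.65/(1−0.8604) = 18.9828 K.
With doubled dust: g' = 0.8857, ΔT' = 2.65/(1−0.8857) = 23.1846 K.
Change = 23.1846 − 18.9828 = 4.20 K.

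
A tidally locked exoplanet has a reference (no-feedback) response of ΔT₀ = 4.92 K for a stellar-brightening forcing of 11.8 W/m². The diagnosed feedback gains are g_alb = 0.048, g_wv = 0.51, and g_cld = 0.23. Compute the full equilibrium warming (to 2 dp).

Total gain g = 0.048 + 0.51 + 0.23 = 0.788.
Amplification A = 1/(1 − 0.788) = 4.717.
ΔT = 4.92 × 4.717 = 23.21 K.

23.21 K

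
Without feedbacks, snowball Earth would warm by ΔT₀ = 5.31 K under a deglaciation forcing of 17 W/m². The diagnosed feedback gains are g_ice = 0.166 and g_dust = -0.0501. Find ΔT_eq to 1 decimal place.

Total gain g = 0.166 − 0.0501 = 0.1159.
Amplification A = 1/(1 − 0.1159) = 1.131.
ΔT = 5.31 × 1.131 = 6.0 K.

6.0 K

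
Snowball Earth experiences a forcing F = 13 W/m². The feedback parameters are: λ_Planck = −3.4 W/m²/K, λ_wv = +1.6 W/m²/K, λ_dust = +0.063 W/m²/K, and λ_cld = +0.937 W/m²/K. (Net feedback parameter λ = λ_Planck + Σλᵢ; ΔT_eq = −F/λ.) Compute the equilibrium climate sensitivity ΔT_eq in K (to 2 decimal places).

16.25 K

Net feedback parameter λ = (−3.4) + (+1.6) + (+0.063) + (+0.937) = -0.8 W/m²/K.
ΔT = −F/λ = −13/(-0.8) = 16.25 K.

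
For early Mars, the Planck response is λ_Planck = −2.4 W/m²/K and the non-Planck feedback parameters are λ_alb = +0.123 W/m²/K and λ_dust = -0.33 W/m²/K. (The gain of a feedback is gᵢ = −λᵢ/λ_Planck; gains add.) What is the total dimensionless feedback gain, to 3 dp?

Convert to gains: g_alb = 0.123/2.4 = 0.05125; g_dust = -0.33/2.4 = -0.1375.
Total gain g = -0.08625.

-0.086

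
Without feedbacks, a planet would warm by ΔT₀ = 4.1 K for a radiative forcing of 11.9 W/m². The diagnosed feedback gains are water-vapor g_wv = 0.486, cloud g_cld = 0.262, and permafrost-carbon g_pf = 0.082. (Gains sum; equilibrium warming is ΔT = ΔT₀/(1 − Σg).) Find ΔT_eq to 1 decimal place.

24.1 K

Total gain g = 0.486 + 0.262 + 0.082 = 0.83.
Amplification A = 1/(1 − 0.83) = 5.882.
ΔT = 4.1 × 5.882 = 24.1 K.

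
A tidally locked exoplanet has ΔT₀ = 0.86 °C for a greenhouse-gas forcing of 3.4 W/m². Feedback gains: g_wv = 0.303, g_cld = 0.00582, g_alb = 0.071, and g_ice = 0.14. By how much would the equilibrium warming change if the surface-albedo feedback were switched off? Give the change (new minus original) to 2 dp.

-0.23 °C

Original: g = 0.51982, ΔT = 0.86/(1−0.51982) = 1.7910 °C.
Without surface-albedo: g' = 0.44882, ΔT' = 0.86/(1−0.44882) = 1.5603 °C.
Change = 1.5603 − 1.7910 = -0.23 °C.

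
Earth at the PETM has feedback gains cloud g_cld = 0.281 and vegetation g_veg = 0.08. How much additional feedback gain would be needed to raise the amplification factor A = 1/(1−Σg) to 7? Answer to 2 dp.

0.50

Current total gain = 0.361.
Target gain for A = 7: g* = 1 − 1/7 = 0.8571.
Additional gain needed = 0.8571 − 0.361 = 0.50.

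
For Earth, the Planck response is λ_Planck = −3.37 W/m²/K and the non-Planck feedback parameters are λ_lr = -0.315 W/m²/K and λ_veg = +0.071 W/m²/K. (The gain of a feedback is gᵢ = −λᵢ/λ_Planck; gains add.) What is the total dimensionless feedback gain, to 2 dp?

Convert to gains: g_lr = -0.315/3.37 = -0.09347; g_veg = 0.071/3.37 = 0.02107.
Total gain g = -0.0724.

-0.07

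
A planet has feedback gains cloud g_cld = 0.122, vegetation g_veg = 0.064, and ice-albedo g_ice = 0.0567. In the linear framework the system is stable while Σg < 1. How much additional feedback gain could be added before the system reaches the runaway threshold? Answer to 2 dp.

Current total gain = 0.122 + 0.064 + 0.0567 = 0.2427.
Margin to runaway = 1 − 0.2427 = 0.76.

0.76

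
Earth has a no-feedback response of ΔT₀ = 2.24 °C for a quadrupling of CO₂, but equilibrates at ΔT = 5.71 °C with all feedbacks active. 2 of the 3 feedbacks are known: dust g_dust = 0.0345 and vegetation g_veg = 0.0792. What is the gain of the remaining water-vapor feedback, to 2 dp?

0.49

Amplification A = ΔT/ΔT₀ = 5.71/2.24 = 2.549.
Total gain g = 1 − 1/A = 1 − 1/2.549 = 0.6077.
Known gains sum to 0.0345 + 0.0792 = 0.1137.
g_wv = 0.6077 − 0.1137 = 0.49.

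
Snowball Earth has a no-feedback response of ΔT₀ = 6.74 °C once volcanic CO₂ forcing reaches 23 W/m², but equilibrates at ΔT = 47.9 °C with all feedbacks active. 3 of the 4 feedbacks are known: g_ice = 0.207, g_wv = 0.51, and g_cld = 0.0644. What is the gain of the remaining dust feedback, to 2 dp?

0.08

Amplification A = ΔT/ΔT₀ = 47.9/6.74 = 7.107.
Total gain g = 1 − 1/A = 1 − 1/7.107 = 0.8593.
Known gains sum to 0.207 + 0.51 + 0.0644 = 0.7814.
g_dust = 0.8593 − 0.7814 = 0.08.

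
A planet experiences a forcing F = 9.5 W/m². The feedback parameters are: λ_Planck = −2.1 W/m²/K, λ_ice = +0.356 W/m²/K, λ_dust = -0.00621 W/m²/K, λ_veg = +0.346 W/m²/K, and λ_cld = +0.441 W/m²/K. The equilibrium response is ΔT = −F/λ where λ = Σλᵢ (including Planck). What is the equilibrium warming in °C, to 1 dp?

9.9 °C

Net feedback parameter λ = (−2.1) + (+0.356) + (-0.00621) + (+0.346) + (+0.441) = -0.96321 W/m²/K.
ΔT = −F/λ = −9.5/(-0.96321) = 9.9 °C.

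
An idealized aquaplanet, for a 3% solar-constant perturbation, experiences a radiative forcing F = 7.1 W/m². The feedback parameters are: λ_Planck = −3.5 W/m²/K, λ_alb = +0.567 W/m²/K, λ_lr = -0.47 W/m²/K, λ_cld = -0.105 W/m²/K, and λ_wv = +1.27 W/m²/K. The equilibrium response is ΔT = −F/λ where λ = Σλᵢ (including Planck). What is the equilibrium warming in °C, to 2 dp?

Net feedback parameter λ = (−3.5) + (+0.567) + (-0.47) + (-0.105) + (+1.27) = -2.238 W/m²/K.
ΔT = −F/λ = −7.1/(-2.238) = 3.17 °C.

3.17 °C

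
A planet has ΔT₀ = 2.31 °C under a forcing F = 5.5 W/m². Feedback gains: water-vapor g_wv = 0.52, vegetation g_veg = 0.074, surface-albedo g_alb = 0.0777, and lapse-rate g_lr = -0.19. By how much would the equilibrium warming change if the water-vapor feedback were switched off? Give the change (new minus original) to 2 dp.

Original: g = 0.4817, ΔT = 2.31/(1−0.4817) = 4.4569 °C.
Without water-vapor: g' = -0.0383, ΔT' = 2.31/(1+0.0383) = 2.2248 °C.
Change = 2.2248 − 4.4569 = -2.23 °C.

-2.23 °C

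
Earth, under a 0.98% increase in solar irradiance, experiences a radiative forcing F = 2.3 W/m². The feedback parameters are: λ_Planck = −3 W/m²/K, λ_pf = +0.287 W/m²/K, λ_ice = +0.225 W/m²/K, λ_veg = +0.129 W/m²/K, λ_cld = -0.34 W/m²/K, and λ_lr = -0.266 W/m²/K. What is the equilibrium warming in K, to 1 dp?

Net feedback parameter λ = (−3) + (+0.287) + (+0.225) + (+0.129) + (-0.34) + (-0.266) = -2.965 W/m²/K.
ΔT = −F/λ = −2.3/(-2.965) = 0.8 K.

0.8 K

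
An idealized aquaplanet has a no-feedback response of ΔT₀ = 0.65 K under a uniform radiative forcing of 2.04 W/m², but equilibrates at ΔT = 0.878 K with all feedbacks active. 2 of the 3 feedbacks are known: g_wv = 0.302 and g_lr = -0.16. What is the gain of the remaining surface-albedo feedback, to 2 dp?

Amplification A = ΔT/ΔT₀ = 0.878/0.65 = 1.351.
Total gain g = 1 − 1/A = 1 − 1/1.351 = 0.2598.
Known gains sum to 0.302 − 0.16 = 0.142.
g_alb = 0.2598 − 0.142 = 0.12.

0.12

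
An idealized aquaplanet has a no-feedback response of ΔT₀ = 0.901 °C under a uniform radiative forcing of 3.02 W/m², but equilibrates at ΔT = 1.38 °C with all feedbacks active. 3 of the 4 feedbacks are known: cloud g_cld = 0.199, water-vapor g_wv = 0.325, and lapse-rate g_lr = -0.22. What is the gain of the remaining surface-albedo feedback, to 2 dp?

0.04

Amplification A = ΔT/ΔT₀ = 1.38/0.901 = 1.532.
Total gain g = 1 − 1/A = 1 − 1/1.532 = 0.3473.
Known gains sum to 0.199 + 0.325 − 0.22 = 0.304.
g_alb = 0.3473 − 0.304 = 0.04.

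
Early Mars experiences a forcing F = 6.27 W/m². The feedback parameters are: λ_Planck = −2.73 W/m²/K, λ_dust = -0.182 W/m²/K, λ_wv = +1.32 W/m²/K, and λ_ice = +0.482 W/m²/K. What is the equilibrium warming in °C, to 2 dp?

Net feedback parameter λ = (−2.73) + (-0.182) + (+1.32) + (+0.482) = -1.11 W/m²/K.
ΔT = −F/λ = −6.27/(-1.11) = 5.65 °C.

5.65 °C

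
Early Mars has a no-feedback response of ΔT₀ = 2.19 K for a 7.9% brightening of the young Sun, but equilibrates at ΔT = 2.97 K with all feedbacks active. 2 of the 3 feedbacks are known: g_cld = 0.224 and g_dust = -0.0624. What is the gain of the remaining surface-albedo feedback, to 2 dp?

Amplification A = ΔT/ΔT₀ = 2.97/2.19 = 1.356.
Total gain g = 1 − 1/A = 1 − 1/1.356 = 0.2625.
Known gains sum to 0.224 − 0.0624 = 0.1616.
g_alb = 0.2625 − 0.1616 = 0.10.

0.10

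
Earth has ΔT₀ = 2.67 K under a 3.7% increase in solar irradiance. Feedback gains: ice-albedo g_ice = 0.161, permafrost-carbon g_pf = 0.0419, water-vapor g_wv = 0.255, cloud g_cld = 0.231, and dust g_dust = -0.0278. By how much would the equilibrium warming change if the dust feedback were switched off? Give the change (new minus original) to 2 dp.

Original: g = 0.6611, ΔT = 2.67/(1−0.6611) = 7.8784 K.
Without dust: g' = 0.6889, ΔT' = 2.67/(1−0.6889) = 8.5824 K.
Change = 8.5824 − 7.8784 = 0.70 K.

0.70 K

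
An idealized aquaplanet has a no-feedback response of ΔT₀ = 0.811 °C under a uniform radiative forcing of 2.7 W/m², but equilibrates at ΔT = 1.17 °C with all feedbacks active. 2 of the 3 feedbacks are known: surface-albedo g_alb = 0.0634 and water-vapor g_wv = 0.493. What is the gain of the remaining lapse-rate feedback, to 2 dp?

Amplification A = ΔT/ΔT₀ = 1.17/0.811 = 1.443.
Total gain g = 1 − 1/A = 1 − 1/1.443 = 0.307.
Known gains sum to 0.0634 + 0.493 = 0.5564.
g_lr = 0.307 − 0.5564 = -0.25.

-0.25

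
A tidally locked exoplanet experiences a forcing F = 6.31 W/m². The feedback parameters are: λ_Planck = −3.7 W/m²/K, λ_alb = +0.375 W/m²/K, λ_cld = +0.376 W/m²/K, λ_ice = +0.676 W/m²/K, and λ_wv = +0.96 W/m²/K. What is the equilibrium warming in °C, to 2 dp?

Net feedback parameter λ = (−3.7) + (+0.375) + (+0.376) + (+0.676) + (+0.96) = -1.313 W/m²/K.
ΔT = −F/λ = −6.31/(-1.313) = 4.81 °C.

4.81 °C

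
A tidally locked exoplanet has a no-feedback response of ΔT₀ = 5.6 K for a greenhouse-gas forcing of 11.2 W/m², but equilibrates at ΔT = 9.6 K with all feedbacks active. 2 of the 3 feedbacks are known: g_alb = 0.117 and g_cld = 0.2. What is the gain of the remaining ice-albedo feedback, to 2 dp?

Amplification A = ΔT/ΔT₀ = 9.6/5.6 = 1.714.
Total gain g = 1 − 1/A = 1 − 1/1.714 = 0.4166.
Known gains sum to 0.117 + 0.2 = 0.317.
g_ice = 0.4166 − 0.317 = 0.10.

0.10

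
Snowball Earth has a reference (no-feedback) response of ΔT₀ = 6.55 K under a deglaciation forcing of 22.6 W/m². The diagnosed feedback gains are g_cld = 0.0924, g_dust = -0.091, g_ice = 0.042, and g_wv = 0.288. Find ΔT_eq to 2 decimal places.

9.80 K

Total gain g = 0.0924 − 0.091 + 0.042 + 0.288 = 0.3314.
Amplification A = 1/(1 − 0.3314) = 1.496.
ΔT = 6.55 × 1.496 = 9.80 K.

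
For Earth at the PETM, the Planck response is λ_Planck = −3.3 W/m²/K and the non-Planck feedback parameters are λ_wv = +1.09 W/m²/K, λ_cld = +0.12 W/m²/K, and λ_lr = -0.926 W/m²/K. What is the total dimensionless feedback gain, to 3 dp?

0.086

Convert to gains: g_wv = 1.09/3.3 = 0.3303; g_cld = 0.12/3.3 = 0.03636; g_lr = -0.926/3.3 = -0.2806.
Total gain g = 0.08606.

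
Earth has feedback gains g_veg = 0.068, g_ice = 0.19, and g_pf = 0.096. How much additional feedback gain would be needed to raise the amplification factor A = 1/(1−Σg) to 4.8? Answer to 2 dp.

0.44

Current total gain = 0.354.
Target gain for A = 4.8: g* = 1 − 1/4.8 = 0.7917.
Additional gain needed = 0.7917 − 0.354 = 0.44.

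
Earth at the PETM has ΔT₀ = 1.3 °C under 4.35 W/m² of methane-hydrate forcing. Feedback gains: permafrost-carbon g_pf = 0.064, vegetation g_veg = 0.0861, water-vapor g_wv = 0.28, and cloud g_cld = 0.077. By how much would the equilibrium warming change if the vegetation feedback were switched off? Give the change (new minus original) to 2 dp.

Original: g = 0.5071, ΔT = 1.3/(1−0.5071) = 2.6375 °C.
Without vegetation: g' = 0.421, ΔT' = 1.3/(1−0.421) = 2.2453 °C.
Change = 2.2453 − 2.6375 = -0.39 °C.

-0.39 °C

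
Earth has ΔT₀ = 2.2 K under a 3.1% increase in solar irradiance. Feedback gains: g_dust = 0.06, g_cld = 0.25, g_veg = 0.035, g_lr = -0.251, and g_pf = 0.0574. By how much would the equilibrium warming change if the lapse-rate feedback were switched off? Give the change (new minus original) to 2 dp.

Original: g = 0.1514, ΔT = 2.2/(1−0.1514) = 2.5925 K.
Without lapse-rate: g' = 0.4024, ΔT' = 2.2/(1−0.4024) = 3.6814 K.
Change = 3.6814 − 2.5925 = 1.09 K.

1.09 K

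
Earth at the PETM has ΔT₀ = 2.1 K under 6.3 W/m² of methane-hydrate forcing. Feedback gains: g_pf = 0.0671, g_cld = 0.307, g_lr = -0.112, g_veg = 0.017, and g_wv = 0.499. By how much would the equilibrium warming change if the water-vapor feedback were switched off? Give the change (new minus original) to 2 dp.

-6.55 K

Original: g = 0.7781, ΔT = 2.1/(1−0.7781) = 9.4637 K.
Without water-vapor: g' = 0.2791, ΔT' = 2.1/(1−0.2791) = 2.9130 K.
Change = 2.9130 − 9.4637 = -6.55 K.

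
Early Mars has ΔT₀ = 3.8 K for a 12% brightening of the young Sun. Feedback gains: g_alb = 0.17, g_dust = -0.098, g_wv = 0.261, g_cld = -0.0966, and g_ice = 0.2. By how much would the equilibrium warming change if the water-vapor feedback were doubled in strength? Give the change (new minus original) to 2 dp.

Original: g = 0.4364, ΔT = 3.8/(1−0.4364) = 6.7424 K.
With doubled water-vapor: g' = 0.6974, ΔT' = 3.8/(1−0.6974) = 12.5578 K.
Change = 12.5578 − 6.7424 = 5.82 K.

5.82 K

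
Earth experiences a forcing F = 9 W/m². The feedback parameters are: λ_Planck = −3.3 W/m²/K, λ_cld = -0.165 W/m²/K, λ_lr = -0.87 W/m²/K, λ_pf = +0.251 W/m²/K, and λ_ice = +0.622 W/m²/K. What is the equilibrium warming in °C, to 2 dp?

Net feedback parameter λ = (−3.3) + (-0.165) + (-0.87) + (+0.251) + (+0.622) = -3.462 W/m²/K.
ΔT = −F/λ = −9/(-3.462) = 2.60 °C.

2.60 °C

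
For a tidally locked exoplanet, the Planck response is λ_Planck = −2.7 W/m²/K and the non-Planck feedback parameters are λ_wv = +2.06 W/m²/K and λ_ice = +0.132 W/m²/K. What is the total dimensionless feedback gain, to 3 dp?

0.812

Convert to gains: g_wv = 2.06/2.7 = 0.763; g_ice = 0.132/2.7 = 0.04889.
Total gain g = 0.81189.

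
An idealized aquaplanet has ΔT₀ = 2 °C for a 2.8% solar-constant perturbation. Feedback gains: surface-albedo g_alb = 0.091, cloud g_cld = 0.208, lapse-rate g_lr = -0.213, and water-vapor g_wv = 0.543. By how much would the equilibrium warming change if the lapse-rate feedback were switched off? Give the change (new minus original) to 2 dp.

Original: g = 0.629, ΔT = 2/(1−0.629) = 5.3908 °C.
Without lapse-rate: g' = 0.842, ΔT' = 2/(1−0.842) = 12.6582 °C.
Change = 12.6582 − 5.3908 = 7.27 °C.

7.27 °C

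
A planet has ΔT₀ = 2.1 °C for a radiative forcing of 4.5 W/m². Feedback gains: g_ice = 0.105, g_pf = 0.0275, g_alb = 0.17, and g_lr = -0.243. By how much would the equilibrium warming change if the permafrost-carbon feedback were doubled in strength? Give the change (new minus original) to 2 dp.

Original: g = 0.0595, ΔT = 2.1/(1−0.0595) = 2.2329 °C.
With doubled permafrost-carbon: g' = 0.087, ΔT' = 2.1/(1−0.087) = 2.3001 °C.
Change = 2.3001 − 2.2329 = 0.07 °C.

0.07 °C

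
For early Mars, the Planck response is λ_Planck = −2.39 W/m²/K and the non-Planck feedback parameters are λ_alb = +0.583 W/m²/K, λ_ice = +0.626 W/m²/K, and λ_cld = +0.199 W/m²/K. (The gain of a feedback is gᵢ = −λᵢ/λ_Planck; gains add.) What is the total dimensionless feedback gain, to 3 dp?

0.589

Convert to gains: g_alb = 0.583/2.39 = 0.2439; g_ice = 0.626/2.39 = 0.2619; g_cld = 0.199/2.39 = 0.08326.
Total gain g = 0.58906.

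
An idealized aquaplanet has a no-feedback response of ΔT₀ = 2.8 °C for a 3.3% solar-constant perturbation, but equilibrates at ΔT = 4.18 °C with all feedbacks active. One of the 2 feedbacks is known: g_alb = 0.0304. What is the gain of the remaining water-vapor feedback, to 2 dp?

Amplification A = ΔT/ΔT₀ = 4.18/2.8 = 1.493.
Total gain g = 1 − 1/A = 1 − 1/1.493 = 0.3302.
The known gain is 0.0304.
g_wv = 0.3302 − 0.0304 = 0.30.

0.30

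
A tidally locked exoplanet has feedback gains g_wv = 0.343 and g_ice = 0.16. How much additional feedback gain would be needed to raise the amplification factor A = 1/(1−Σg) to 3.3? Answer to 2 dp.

0.19

Current total gain = 0.503.
Target gain for A = 3.3: g* = 1 − 1/3.3 = 0.697.
Additional gain needed = 0.697 − 0.503 = 0.19.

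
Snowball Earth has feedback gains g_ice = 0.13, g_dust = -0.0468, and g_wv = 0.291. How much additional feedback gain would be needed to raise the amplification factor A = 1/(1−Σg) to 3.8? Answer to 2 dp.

Current total gain = 0.3742.
Target gain for A = 3.8: g* = 1 − 1/3.8 = 0.7368.
Additional gain needed = 0.7368 − 0.3742 = 0.36.

0.36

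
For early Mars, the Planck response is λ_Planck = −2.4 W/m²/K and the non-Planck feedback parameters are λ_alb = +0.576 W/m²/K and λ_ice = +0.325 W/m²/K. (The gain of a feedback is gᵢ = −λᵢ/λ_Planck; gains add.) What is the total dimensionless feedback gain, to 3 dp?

Convert to gains: g_alb = 0.576/2.4 = 0.24; g_ice = 0.325/2.4 = 0.1354.
Total gain g = 0.3754.

0.375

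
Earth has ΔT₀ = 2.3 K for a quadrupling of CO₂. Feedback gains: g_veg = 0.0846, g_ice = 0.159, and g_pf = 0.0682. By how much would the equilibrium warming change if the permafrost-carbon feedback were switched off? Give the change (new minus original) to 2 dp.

Original: g = 0.3118, ΔT = 2.3/(1−0.3118) = 3.3421 K.
Without permafrost-carbon: g' = 0.2436, ΔT' = 2.3/(1−0.2436) = 3.0407 K.
Change = 3.0407 − 3.3421 = -0.30 K.

-0.30 K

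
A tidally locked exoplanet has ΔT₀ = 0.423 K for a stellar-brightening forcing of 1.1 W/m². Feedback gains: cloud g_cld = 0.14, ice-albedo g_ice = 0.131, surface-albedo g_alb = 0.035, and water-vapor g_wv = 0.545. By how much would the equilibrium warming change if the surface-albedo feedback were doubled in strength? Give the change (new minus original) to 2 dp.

Original: g = 0.851, ΔT = 0.423/(1−0.851) = 2.8389 K.
With doubled surface-albedo: g' = 0.886, ΔT' = 0.423/(1−0.886) = 3.7105 K.
Change = 3.7105 − 2.8389 = 0.87 K.

0.87 K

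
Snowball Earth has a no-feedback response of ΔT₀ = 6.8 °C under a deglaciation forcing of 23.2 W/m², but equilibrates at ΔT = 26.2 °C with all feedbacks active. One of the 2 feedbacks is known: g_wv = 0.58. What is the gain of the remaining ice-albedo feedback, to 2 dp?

Amplification A = ΔT/ΔT₀ = 26.2/6.8 = 3.853.
Total gain g = 1 − 1/A = 1 − 1/3.853 = 0.7405.
The known gain is 0.58.
g_ice = 0.7405 − 0.58 = 0.16.

0.16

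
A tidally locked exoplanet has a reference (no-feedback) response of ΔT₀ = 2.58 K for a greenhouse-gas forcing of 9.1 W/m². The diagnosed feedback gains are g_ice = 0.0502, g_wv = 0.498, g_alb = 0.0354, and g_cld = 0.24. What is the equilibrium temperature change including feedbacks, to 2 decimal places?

14.63 K

Total gain g = 0.0502 + 0.498 + 0.0354 + 0.24 = 0.8236.
Amplification A = 1/(1 − 0.8236) = 5.669.
ΔT = 2.58 × 5.669 = 14.63 K.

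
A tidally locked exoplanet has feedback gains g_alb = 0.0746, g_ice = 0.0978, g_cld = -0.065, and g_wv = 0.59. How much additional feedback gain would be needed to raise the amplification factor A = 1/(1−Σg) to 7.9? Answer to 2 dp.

Current total gain = 0.6974.
Target gain for A = 7.9: g* = 1 − 1/7.9 = 0.8734.
Additional gain needed = 0.8734 − 0.6974 = 0.18.

0.18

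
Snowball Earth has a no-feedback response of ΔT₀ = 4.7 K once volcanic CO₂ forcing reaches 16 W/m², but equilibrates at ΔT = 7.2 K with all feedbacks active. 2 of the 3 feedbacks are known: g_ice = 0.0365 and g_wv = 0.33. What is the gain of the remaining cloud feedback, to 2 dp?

Amplification A = ΔT/ΔT₀ = 7.2/4.7 = 1.532.
Total gain g = 1 − 1/A = 1 − 1/1.532 = 0.3473.
Known gains sum to 0.0365 + 0.33 = 0.3665.
g_cld = 0.3473 − 0.3665 = -0.02.

-0.02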